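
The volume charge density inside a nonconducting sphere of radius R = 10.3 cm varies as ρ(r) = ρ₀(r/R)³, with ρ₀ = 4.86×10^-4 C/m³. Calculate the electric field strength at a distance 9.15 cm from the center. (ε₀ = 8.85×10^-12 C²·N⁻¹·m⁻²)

|E| = 5.87e5 N/C

By spherical symmetry E is radial; choose a Gaussian sphere of radius r = 9.15 cm (r < R).
Q_enc = ∫₀^r ρ(r')·4πr'² dr' = (4πρ₀/R³) ∫₀^r r'^5 dr' = 4πρ₀ r^6/(6·R³) = 5.467×10^-7 C.
Since E is radial and uniform over the Gaussian sphere, Φ = E·4πr² = Q_enc/ε₀.
E = |Q_enc|/(4πε₀r²) = (5.467×10^-7)/(4π·8.85×10^-12·(0.0915)²) = 5.87×10^5 N/C.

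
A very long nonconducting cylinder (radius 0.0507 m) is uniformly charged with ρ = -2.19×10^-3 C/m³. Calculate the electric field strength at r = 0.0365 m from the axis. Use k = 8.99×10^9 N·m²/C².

Take a coaxial cylindrical Gaussian surface of radius r = 0.0365 m and length L (r < R).
Charge inside radius r per length L is ρ·πr²·L, so λ_enc = ρπr² = -9.166×10^-6 C/m.
By Gauss's law (flux through the curved wall only), E·2πrL = λ_enc L/ε₀.
E = 2k|λ_enc|/r = 2(8.99×10^9)(9.166×10^-6)/(0.0365) = 4.52×10^6 N/C.

4.52e6 V/m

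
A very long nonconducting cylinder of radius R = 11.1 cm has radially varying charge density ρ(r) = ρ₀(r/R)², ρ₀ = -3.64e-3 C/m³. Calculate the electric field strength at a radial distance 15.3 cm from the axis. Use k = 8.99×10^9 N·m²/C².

By cylindrical symmetry E is radial; use a coaxial Gaussian cylinder of radius 15.3 cm and length L (r > R, full charge per length enclosed).
λ_enc = 2π ∫₀^R ρ₀(r'/R)^2 r' dr' = 2πρ₀R²/4 = -7.045e-5 C/m.
Since E is radial and uniform over the curved surface, Φ = E·2πrL = Q_enc/ε₀ = λ_enc L/ε₀.
E = 2k|λ_enc|/r = 2(8.99×10^9)(7.045×10^-5)/(0.153) = 8.28e6 N/C.

E = 8.28×10^6 N/C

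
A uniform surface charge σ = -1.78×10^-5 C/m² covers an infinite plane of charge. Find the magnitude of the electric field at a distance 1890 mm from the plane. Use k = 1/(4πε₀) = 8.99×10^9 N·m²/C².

Choose a cylindrical pillbox piercing the sheet, end faces (area A) parallel to it.
Flux Φ = 2EA and Q_enc = σA, so 2EA = σA/ε₀ ⇒ E = |σ|/(2ε₀), independent of distance.
E = 2πk|σ| = 2π(8.99×10^9)(1.78×10^-5) = 1.01e6 N/C.

1.01e6 N/C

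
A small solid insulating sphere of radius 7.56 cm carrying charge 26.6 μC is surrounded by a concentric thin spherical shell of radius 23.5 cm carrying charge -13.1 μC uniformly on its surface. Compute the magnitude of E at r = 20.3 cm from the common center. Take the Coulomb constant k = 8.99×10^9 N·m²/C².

By spherical symmetry E is radial; choose a Gaussian sphere of radius r = 20.3 cm (between the bodies, 7.56 cm < r < 23.5 cm).
The shell at 23.5 cm lies outside the Gaussian surface, so Q_enc = 26.6 μC = 2.66×10^-5 C.
By Gauss's law, ∮E·dA = E·4πr² = Q_enc/ε₀.
E = k|Q_enc|/r² = (8.99×10^9)(2.66×10^-5)/(0.203)² = 5.80×10^6 N/C.

E = 5.80e6 N/C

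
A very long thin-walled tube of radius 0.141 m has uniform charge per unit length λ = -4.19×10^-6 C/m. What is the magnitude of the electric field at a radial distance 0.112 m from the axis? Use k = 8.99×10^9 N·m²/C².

Take a coaxial cylindrical Gaussian surface of radius r = 0.112 m and length L (r < 0.141 m, inside the shell).
No charge is enclosed, so Gauss's law gives E·2πrL = 0 ⇒ E = 0.

|E| = 0 N/C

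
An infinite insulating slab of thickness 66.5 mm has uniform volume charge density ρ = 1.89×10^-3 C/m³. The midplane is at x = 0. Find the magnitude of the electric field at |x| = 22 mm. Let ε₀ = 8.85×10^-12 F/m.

|E| ≈ 4.70e6 N/C

By symmetry E is perpendicular to the slab. A Gaussian pillbox from −22 mm to +22 mm (face area A) lies entirely within the slab.
Q_enc = ρ·(2x)·A and flux = 2EA, so 2EA = 2ρxA/ε₀ ⇒ E = |ρ|x/ε₀.
E = (1.89×10^-3)(0.022)/(8.85×10^-12) = 4.70×10^6 N/C.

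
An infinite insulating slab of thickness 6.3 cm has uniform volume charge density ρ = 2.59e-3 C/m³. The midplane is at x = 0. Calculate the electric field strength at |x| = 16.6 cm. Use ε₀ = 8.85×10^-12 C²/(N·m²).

The point |x| = 16.6 cm lies outside the slab (half-thickness 0.0315 m). A symmetric pillbox spanning the full slab encloses Q_enc = ρ·d·A.
Flux = 2EA ⇒ E = |ρ|d/(2ε₀), independent of distance outside.
E = (2.59e-3)(0.063)/(2·8.85×10^-12) = 9.22×10^6 N/C.

|E| = 9.22e6 N/C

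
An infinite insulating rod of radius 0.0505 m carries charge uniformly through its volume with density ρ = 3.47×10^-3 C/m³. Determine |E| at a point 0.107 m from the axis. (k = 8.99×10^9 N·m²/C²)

Take a coaxial cylindrical Gaussian surface of radius r = 0.107 m and length L (r > 0.0505 m, full cross-section enclosed).
λ_enc = ρ·πR² = (3.47×10^-3)π(0.0505)² = 2.78e-5 C/m.
By Gauss's law (flux through the curved wall only), E·2πrL = λ_enc L/ε₀.
E = 2k|λ_enc|/r = 2(8.99×10^9)(2.78×10^-5)/(0.107) = 4.67×10^6 N/C.

E = 4.67e6 V/m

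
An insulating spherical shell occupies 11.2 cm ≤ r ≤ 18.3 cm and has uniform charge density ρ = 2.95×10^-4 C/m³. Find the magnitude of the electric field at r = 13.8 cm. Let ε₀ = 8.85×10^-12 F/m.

Take a concentric spherical Gaussian surface of radius r = 13.8 cm (within the shell material, 11.2 cm < r < 18.3 cm).
Only the shell between 11.2 cm and r is enclosed: Q_enc = ρ·(4π/3)(r³ − a³) = (2.95×10^-4)·(4π/3)·((0.138)³ − (0.112)³) = 1.511×10^-6 C.
Since E is radial and uniform over the Gaussian sphere, Φ = E·4πr² = Q_enc/ε₀.
E = |Q_enc|/(4πε₀r²) = (1.511e-6)/(4π·8.85×10^-12·(0.138)²) = 7.14×10^5 N/C.

|E| = 7.14×10^5 N/C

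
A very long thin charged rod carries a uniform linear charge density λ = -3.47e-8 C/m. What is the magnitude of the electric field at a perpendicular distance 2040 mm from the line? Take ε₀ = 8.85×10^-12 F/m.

Coaxial Gaussian cylinder, radius r = 2040 mm, length L.
Q_enc = λL, so λ_enc = -3.47e-8 C/m.
Since E is radial and uniform over the curved surface, Φ = E·2πrL = Q_enc/ε₀ = λ_enc L/ε₀.
E = |λ_enc|/(2πε₀r) = (3.47e-8)/(2π·8.85×10^-12·2.04) = 306 N/C.

|E| ≈ 306 N/C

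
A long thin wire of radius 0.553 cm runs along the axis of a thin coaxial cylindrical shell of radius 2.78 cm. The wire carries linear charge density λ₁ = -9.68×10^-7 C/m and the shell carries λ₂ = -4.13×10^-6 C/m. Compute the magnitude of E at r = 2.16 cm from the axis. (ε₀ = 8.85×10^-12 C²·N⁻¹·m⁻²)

Take a coaxial cylindrical Gaussian surface of radius r = 2.16 cm and length L (between the conductors, 0.553 cm < r < 2.78 cm).
Only the inner wire is enclosed; the outer shell contributes nothing inside itself. λ_enc = λ₁ = -9.68×10^-7 C/m.
Applying ∮E·dA = Q_enc/ε₀ with the end caps contributing no flux:
E = |λ_enc|/(2πε₀r) = (9.68×10^-7)/(2π·8.85×10^-12·0.0216) = 8.06×10^5 N/C.

|E| = 8.06×10^5 V/m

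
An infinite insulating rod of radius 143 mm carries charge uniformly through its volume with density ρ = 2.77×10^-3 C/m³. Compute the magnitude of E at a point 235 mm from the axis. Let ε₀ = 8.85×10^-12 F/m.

Take a coaxial cylindrical Gaussian surface of radius r = 235 mm and length L (r > 143 mm, full cross-section enclosed).
λ_enc = ρ·πR² = (2.77×10^-3)π(0.143)² = 1.78×10^-4 C/m.
By Gauss's law (flux through the curved wall only), E·2πrL = λ_enc L/ε₀.
E = |λ_enc|/(2πε₀r) = (1.78×10^-4)/(2π·8.85×10^-12·0.235) = 1.36×10^7 N/C.

E ≈ 1.36e7 N/C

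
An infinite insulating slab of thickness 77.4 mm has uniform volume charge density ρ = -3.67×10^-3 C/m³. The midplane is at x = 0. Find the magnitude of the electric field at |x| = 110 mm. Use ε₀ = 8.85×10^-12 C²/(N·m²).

The point |x| = 110 mm lies outside the slab (half-thickness 0.0387 m). A symmetric pillbox spanning the full slab encloses Q_enc = ρ·d·A.
Flux = 2EA ⇒ E = |ρ|d/(2ε₀), independent of distance outside.
E = (3.67×10^-3)(0.0774)/(2·8.85×10^-12) = 1.60e7 N/C.

|E| = 1.60×10^7 V/m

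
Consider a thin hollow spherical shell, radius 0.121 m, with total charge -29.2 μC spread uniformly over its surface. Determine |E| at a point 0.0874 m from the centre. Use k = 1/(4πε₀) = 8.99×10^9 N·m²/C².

E = 0 (no enclosed charge)

Symmetry ⇒ E = E(r) r̂. Gaussian sphere of radius r = 0.0874 m (inside the shell, r < 0.121 m).
No charge lies within this surface, so Q_enc = 0 and Gauss's law gives E·4πr² = 0 ⇒ E = 0.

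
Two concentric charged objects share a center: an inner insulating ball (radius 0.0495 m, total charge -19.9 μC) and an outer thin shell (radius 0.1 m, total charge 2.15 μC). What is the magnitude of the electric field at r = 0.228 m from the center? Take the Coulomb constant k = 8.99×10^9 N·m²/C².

Use a concentric Gaussian sphere at r = 0.228 m (r > 0.1 m, enclosing both).
Q_enc = (-19.9 μC) + (2.15 μC) = -1.775×10^-5 C.
By Gauss's law, ∮E·dA = E·4πr² = Q_enc/ε₀.
E = k|Q_enc|/r² = (8.99×10^9)(1.775×10^-5)/(0.228)² = 3.07e6 N/C.

3.07×10^6 V/m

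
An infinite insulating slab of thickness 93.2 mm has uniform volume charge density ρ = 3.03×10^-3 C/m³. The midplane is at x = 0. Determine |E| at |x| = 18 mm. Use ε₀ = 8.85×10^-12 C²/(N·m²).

By symmetry E is perpendicular to the slab. A Gaussian pillbox from −18 mm to +18 mm (face area A) lies entirely within the slab.
Q_enc = ρ·(2x)·A and flux = 2EA, so 2EA = 2ρxA/ε₀ ⇒ E = |ρ|x/ε₀.
E = (3.03e-3)(0.018)/(8.85×10^-12) = 6.16e6 N/C.

|E| = 6.16×10^6 N/C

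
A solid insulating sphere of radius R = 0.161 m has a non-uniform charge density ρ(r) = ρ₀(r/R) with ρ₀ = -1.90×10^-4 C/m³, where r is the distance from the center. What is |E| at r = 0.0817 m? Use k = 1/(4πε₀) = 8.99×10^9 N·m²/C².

E = 2.22×10^5 N/C

By spherical symmetry E is radial; choose a Gaussian sphere of radius r = 0.0817 m (r < R).
Q_enc = ∫₀^r ρ(r')·4πr'² dr' = (4πρ₀/R) ∫₀^r r'^3 dr' = 4πρ₀ r^4/(4·R) = -1.652×10^-7 C.
Gauss's law: E·4πr² = Q_enc/ε₀.
E = k|Q_enc|/r² = (8.99×10^9)(1.652e-7)/(0.0817)² = 2.22e5 N/C.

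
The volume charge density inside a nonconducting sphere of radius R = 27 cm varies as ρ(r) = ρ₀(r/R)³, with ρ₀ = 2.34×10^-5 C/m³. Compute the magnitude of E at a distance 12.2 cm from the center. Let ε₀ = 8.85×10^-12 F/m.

Symmetry ⇒ E = E(r) r̂. Gaussian sphere of radius r = 12.2 cm (r < R).
Q_enc = ∫₀^r ρ(r')·4πr'² dr' = (4πρ₀/R³) ∫₀^r r'^5 dr' = 4πρ₀ r^6/(6·R³) = 8.21×10^-9 C.
By Gauss's law, ∮E·dA = E·4πr² = Q_enc/ε₀.
E = |Q_enc|/(4πε₀r²) = (8.21×10^-9)/(4π·8.85×10^-12·(0.122)²) = 4.96×10^3 N/C.

|E| = 4.96×10^3 N/C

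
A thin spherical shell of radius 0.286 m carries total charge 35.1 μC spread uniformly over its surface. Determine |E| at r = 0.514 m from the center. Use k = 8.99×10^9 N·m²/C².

Use a concentric Gaussian sphere at r = 0.514 m (r > 0.286 m).
The entire shell is enclosed: Q_enc = 3.51×10^-5 C.
By Gauss's law, ∮E·dA = E·4πr² = Q_enc/ε₀.
E = k|Q_enc|/r² = (8.99×10^9)(3.51×10^-5)/(0.514)² = 1.19×10^6 N/C.

1.19e6 N/C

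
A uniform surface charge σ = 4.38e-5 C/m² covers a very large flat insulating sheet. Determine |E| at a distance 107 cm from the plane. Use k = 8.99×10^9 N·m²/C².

|E| = 2.47×10^6 V/m

The symmetry is planar: E is normal to the sheet and the same magnitude on both sides. Take a pillbox straddling the sheet with end-cap area A.
Flux Φ = 2EA and Q_enc = σA, so 2EA = σA/ε₀ ⇒ E = |σ|/(2ε₀), independent of distance.
E = 2πk|σ| = 2π(8.99×10^9)(4.38×10^-5) = 2.47×10^6 N/C.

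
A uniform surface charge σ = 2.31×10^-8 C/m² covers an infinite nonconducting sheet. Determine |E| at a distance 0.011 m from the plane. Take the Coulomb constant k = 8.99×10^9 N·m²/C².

E = 1.30e3 N/C

The symmetry is planar: E is normal to the sheet and the same magnitude on both sides. Take a pillbox straddling the sheet with end-cap area A.
Flux Φ = 2EA and Q_enc = σA, so 2EA = σA/ε₀ ⇒ E = |σ|/(2ε₀), independent of distance.
E = 2πk|σ| = 2π(8.99×10^9)(2.31×10^-8) = 1.30×10^3 N/C.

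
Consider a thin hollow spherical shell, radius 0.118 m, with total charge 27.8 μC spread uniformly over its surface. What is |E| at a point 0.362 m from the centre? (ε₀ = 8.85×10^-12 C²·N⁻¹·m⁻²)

By spherical symmetry E is radial; choose a Gaussian sphere of radius r = 0.362 m (r > 0.118 m).
The entire shell is enclosed: Q_enc = 2.78×10^-5 C.
By Gauss's law, ∮E·dA = E·4πr² = Q_enc/ε₀.
E = |Q_enc|/(4πε₀r²) = (2.78×10^-5)/(4π·8.85×10^-12·(0.362)²) = 1.91×10^6 N/C.

|E| ≈ 1.91×10^6 N/C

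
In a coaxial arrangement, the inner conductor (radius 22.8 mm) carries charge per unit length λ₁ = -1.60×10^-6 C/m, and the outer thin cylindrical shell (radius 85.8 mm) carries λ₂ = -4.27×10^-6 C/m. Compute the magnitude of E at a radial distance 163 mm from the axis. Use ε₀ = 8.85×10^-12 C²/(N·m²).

Take a coaxial cylindrical Gaussian surface of radius r = 163 mm and length L (r > 85.8 mm, enclosing both).
λ_enc = λ₁ + λ₂ = (-1.60×10^-6) + (-4.27×10^-6) = -5.87×10^-6 C/m.
Gauss's law: E·2πrL = λ_enc L/ε₀.
E = |λ_enc|/(2πε₀r) = (5.87×10^-6)/(2π·8.85×10^-12·0.163) = 6.48e5 N/C.

|E| = 6.48×10^5 N/C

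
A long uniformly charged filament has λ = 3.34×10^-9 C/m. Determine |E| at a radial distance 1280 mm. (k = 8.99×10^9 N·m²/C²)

By cylindrical symmetry E is radial; use a coaxial Gaussian cylinder of radius 1280 mm and length L.
Q_enc = λL, so λ_enc = 3.34×10^-9 C/m.
Since E is radial and uniform over the curved surface, Φ = E·2πrL = Q_enc/ε₀ = λ_enc L/ε₀.
E = 2k|λ_enc|/r = 2(8.99×10^9)(3.34×10^-9)/(1.28) = 46.9 N/C.

E = 46.9 V/m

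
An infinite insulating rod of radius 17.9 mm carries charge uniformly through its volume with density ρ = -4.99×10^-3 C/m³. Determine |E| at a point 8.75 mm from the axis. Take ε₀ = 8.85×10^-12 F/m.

E = 2.47e6 N/C

Coaxial Gaussian cylinder, radius r = 8.75 mm, length L (r < R).
Enclosed charge per unit length: λ_enc = ρ·πr² = (-4.99×10^-3)π(0.00875)² = -1.20e-6 C/m.
Applying ∮E·dA = Q_enc/ε₀ with the end caps contributing no flux:
E = |λ_enc|/(2πε₀r) = (1.20×10^-6)/(2π·8.85×10^-12·0.00875) = 2.47×10^6 N/C.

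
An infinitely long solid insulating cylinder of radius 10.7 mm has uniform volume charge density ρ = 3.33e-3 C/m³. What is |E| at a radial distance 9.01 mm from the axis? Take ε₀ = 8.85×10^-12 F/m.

By cylindrical symmetry E is radial; use a coaxial Gaussian cylinder of radius 9.01 mm and length L (r < R).
Enclosed charge per unit length: λ_enc = ρ·πr² = (3.33e-3)π(0.00901)² = 8.493×10^-7 C/m.
Gauss's law: E·2πrL = λ_enc L/ε₀.
E = |λ_enc|/(2πε₀r) = (8.493×10^-7)/(2π·8.85×10^-12·0.00901) = 1.70×10^6 N/C.

|E| ≈ 1.70×10^6 V/m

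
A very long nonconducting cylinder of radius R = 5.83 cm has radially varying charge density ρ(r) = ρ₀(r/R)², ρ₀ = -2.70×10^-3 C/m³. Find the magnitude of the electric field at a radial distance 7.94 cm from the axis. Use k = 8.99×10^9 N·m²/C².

Coaxial Gaussian cylinder, radius r = 7.94 cm, length L (r > R, full charge per length enclosed).
λ_enc = 2π ∫₀^R ρ₀(r'/R)^2 r' dr' = 2πρ₀R²/4 = -1.442×10^-5 C/m.
Gauss's law: E·2πrL = λ_enc L/ε₀.
E = 2k|λ_enc|/r = 2(8.99×10^9)(1.442×10^-5)/(0.0794) = 3.26e6 N/C.

|E| ≈ 3.26e6 V/m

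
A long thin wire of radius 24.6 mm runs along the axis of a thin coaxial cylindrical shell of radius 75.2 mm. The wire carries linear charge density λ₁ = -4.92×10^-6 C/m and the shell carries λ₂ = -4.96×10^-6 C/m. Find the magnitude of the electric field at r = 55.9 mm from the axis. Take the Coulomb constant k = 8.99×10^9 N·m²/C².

E ≈ 1.58×10^6 N/C

Choose a coaxial cylinder of radius r = 55.9 mm (arbitrary length L) as the Gaussian surface (between the conductors, 24.6 mm < r < 75.2 mm).
Only the inner wire is enclosed; the outer shell contributes nothing inside itself. λ_enc = λ₁ = -4.92e-6 C/m.
Gauss's law: E·2πrL = λ_enc L/ε₀.
E = 2k|λ_enc|/r = 2(8.99×10^9)(4.92e-6)/(0.0559) = 1.58×10^6 N/C.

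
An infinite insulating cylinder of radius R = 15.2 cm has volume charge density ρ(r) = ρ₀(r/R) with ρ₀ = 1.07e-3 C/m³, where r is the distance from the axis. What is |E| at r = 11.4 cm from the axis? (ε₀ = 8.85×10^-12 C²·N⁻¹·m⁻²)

E ≈ 3.45e6 N/C

Coaxial Gaussian cylinder, radius r = 11.4 cm, length L (r < R).
λ_enc = ∫₀^r ρ(r')·2πr' dr' = (2πρ₀/R)·r^3/3 = 2.184×10^-5 C/m.
By Gauss's law (flux through the curved wall only), E·2πrL = λ_enc L/ε₀.
E = |λ_enc|/(2πε₀r) = (2.184×10^-5)/(2π·8.85×10^-12·0.114) = 3.45×10^6 N/C.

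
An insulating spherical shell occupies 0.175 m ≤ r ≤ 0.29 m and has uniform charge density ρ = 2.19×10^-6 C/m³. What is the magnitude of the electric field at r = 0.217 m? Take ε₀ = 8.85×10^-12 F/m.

By spherical symmetry E is radial; choose a Gaussian sphere of radius r = 0.217 m (within the shell material, 0.175 m < r < 0.29 m).
Enclosed charge is the volume from a to r: Q_enc = (4π/3)ρ(r³ − a³) = 4.457e-8 C.
Since E is radial and uniform over the Gaussian sphere, Φ = E·4πr² = Q_enc/ε₀.
E = |Q_enc|/(4πε₀r²) = (4.457e-8)/(4π·8.85×10^-12·(0.217)²) = 8.51×10^3 N/C.

E = 8.51×10^3 V/m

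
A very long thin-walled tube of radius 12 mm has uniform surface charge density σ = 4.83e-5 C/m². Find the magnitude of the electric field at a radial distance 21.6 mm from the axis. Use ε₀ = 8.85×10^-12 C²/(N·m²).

By cylindrical symmetry E is radial; use a coaxial Gaussian cylinder of radius 21.6 mm and length L (r > 12 mm).
The whole shell is enclosed: λ_enc = σ·2πR = (4.83e-5)·2π·(0.012) = 3.642e-6 C/m.
Applying ∮E·dA = Q_enc/ε₀ with the end caps contributing no flux:
E = |λ_enc|/(2πε₀r) = (3.642×10^-6)/(2π·8.85×10^-12·0.0216) = 3.03×10^6 N/C.

|E| ≈ 3.03×10^6 V/m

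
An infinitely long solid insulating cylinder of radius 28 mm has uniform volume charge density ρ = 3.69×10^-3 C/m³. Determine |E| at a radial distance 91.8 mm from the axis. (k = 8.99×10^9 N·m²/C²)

|E| = 1.78×10^6 V/m

Choose a coaxial cylinder of radius r = 91.8 mm (arbitrary length L) as the Gaussian surface (r > 28 mm, full cross-section enclosed).
λ_enc = ρ·πR² = (3.69×10^-3)π(0.028)² = 9.089×10^-6 C/m.
Gauss's law: E·2πrL = λ_enc L/ε₀.
E = 2k|λ_enc|/r = 2(8.99×10^9)(9.089e-6)/(0.0918) = 1.78×10^6 N/C.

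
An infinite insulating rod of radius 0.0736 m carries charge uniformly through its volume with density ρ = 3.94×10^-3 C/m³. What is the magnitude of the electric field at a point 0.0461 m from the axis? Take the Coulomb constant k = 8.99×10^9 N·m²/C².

E = 1.03×10^7 V/m

By cylindrical symmetry E is radial; use a coaxial Gaussian cylinder of radius 0.0461 m and length L (r < R).
Enclosed charge per unit length: λ_enc = ρ·πr² = (3.94×10^-3)π(0.0461)² = 2.631e-5 C/m.
Gauss's law: E·2πrL = λ_enc L/ε₀.
E = 2k|λ_enc|/r = 2(8.99×10^9)(2.631e-5)/(0.0461) = 1.03×10^7 N/C.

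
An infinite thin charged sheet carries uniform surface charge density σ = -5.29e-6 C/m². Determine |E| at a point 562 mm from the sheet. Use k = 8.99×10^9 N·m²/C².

The symmetry is planar: E is normal to the sheet and the same magnitude on both sides. Take a pillbox straddling the sheet with end-cap area A.
Only the two end caps contribute flux: Φ = 2EA. With Q_enc = σA, Gauss's law gives E = |σ|/(2ε₀).
E = 2πk|σ| = 2π(8.99×10^9)(5.29×10^-6) = 2.99×10^5 N/C.

E ≈ 2.99×10^5 V/m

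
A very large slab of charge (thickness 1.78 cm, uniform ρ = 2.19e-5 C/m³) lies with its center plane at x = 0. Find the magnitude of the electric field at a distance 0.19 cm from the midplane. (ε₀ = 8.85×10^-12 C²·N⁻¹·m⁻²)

|E| ≈ 4.70×10^3 N/C

By symmetry E is perpendicular to the slab. A Gaussian pillbox from −0.19 cm to +0.19 cm (face area A) lies entirely within the slab.
Q_enc = ρ·(2x)·A and flux = 2EA, so 2EA = 2ρxA/ε₀ ⇒ E = |ρ|x/ε₀.
E = (2.19e-5)(0.0019)/(8.85×10^-12) = 4.70e3 N/C.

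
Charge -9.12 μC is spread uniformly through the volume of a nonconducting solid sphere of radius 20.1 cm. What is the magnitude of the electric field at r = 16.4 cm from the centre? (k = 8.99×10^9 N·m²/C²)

Use a concentric Gaussian sphere at r = 16.4 cm (r < R).
Only the charge within r is enclosed: Q_enc = Q·(r/R)³ = (-9.12 μC)·(16.4 cm/20.1 cm)³ = -4.954e-6 C.
Applying ∮E·dA = Q_enc/ε₀ with Φ = E(4πr²):
E = k|Q_enc|/r² = (8.99×10^9)(4.954×10^-6)/(0.164)² = 1.66×10^6 N/C.

|E| = 1.66e6 N/C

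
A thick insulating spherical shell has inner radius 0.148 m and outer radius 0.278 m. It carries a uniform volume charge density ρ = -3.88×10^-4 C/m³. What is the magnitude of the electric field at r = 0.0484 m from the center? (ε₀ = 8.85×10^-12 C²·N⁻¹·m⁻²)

Symmetry ⇒ E = E(r) r̂. Gaussian sphere of radius r = 0.0484 m (r < 0.148 m, inside the empty cavity).
No charge is enclosed, so by Gauss's law E·4πr² = 0 ⇒ E = 0.

E = 0 (no enclosed charge)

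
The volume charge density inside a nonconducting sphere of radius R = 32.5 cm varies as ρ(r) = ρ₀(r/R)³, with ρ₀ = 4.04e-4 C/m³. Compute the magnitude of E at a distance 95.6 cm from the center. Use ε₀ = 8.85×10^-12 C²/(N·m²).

Take a concentric spherical Gaussian surface of radius r = 95.6 cm (r > R, all charge enclosed).
Q_enc = 4π ∫₀^R ρ₀(r'/R)^3 r'² dr' = 4πρ₀R³/6 = 2.905e-5 C.
By Gauss's law, ∮E·dA = E·4πr² = Q_enc/ε₀.
E = |Q_enc|/(4πε₀r²) = (2.905×10^-5)/(4π·8.85×10^-12·(0.956)²) = 2.86e5 N/C.

E ≈ 2.86e5 N/C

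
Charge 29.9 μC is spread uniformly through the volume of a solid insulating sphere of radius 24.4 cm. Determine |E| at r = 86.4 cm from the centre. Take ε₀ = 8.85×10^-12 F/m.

Symmetry ⇒ E = E(r) r̂. Gaussian sphere of radius r = 86.4 cm (r > R, so the entire charge is enclosed).
Q_enc = 29.9 μC = 2.99e-5 C.
By Gauss's law, ∮E·dA = E·4πr² = Q_enc/ε₀.
E = |Q_enc|/(4πε₀r²) = (2.99×10^-5)/(4π·8.85×10^-12·(0.864)²) = 3.60e5 N/C.

E = 3.60×10^5 N/C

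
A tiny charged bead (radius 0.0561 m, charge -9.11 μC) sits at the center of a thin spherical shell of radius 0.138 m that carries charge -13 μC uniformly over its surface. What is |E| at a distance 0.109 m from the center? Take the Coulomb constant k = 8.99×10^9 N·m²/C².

6.89e6 V/m

Take a concentric spherical Gaussian surface of radius r = 0.109 m (between the bodies, 0.0561 m < r < 0.138 m).
The shell at 0.138 m lies outside the Gaussian surface, so Q_enc = -9.11 μC = -9.11e-6 C.
By Gauss's law, ∮E·dA = E·4πr² = Q_enc/ε₀.
E = k|Q_enc|/r² = (8.99×10^9)(9.11e-6)/(0.109)² = 6.89×10^6 N/C.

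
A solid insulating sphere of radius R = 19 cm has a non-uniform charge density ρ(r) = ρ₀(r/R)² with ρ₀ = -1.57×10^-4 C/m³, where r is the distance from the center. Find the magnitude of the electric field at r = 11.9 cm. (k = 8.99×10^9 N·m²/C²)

|E| = 1.66e5 V/m

Take a concentric spherical Gaussian surface of radius r = 11.9 cm (r < R).
Q_enc = ∫₀^r ρ(r')·4πr'² dr' = (4πρ₀/R²) ∫₀^r r'^4 dr' = 4πρ₀ r^5/(5·R²) = -2.608×10^-7 C.
Since E is radial and uniform over the Gaussian sphere, Φ = E·4πr² = Q_enc/ε₀.
E = k|Q_enc|/r² = (8.99×10^9)(2.608e-7)/(0.119)² = 1.66×10^5 N/C.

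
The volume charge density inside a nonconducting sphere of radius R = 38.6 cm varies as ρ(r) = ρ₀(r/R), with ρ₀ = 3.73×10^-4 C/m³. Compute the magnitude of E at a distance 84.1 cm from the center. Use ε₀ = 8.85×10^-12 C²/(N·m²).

E ≈ 8.57×10^5 N/C

Use a concentric Gaussian sphere at r = 84.1 cm (r > R, all charge enclosed).
Q_enc = 4π ∫₀^R ρ₀(r'/R)^1 r'² dr' = 4πρ₀R³/4 = 6.739×10^-5 C.
Since E is radial and uniform over the Gaussian sphere, Φ = E·4πr² = Q_enc/ε₀.
E = |Q_enc|/(4πε₀r²) = (6.739×10^-5)/(4π·8.85×10^-12·(0.841)²) = 8.57×10^5 N/C.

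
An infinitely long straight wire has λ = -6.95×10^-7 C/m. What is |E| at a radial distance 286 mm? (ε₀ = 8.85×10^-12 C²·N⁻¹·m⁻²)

By cylindrical symmetry E is radial; use a coaxial Gaussian cylinder of radius 286 mm and length L.
Q_enc = λL, so λ_enc = -6.95×10^-7 C/m.
Since E is radial and uniform over the curved surface, Φ = E·2πrL = Q_enc/ε₀ = λ_enc L/ε₀.
E = |λ_enc|/(2πε₀r) = (6.95×10^-7)/(2π·8.85×10^-12·0.286) = 4.37e4 N/C.

|E| ≈ 4.37×10^4 N/C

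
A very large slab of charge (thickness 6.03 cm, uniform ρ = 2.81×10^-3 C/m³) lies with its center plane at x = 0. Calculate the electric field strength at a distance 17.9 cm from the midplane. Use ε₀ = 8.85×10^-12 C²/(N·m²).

The point |x| = 17.9 cm lies outside the slab (half-thickness 0.03015 m). A symmetric pillbox spanning the full slab encloses Q_enc = ρ·d·A.
Flux = 2EA ⇒ E = |ρ|d/(2ε₀), independent of distance outside.
E = (2.81e-3)(0.0603)/(2·8.85×10^-12) = 9.57e6 N/C.

9.57×10^6 N/C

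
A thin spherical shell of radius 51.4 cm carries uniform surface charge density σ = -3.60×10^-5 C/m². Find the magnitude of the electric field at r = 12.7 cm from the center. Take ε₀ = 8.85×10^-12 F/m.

Take a concentric spherical Gaussian surface of radius r = 12.7 cm (inside the shell, r < 51.4 cm).
No charge lies within this surface, so Q_enc = 0 and Gauss's law gives E·4πr² = 0 ⇒ E = 0.

E = 0 (no enclosed charge)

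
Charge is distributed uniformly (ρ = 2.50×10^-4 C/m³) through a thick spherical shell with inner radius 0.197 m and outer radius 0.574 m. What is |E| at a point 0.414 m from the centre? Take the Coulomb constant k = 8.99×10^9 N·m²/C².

Take a concentric spherical Gaussian surface of radius r = 0.414 m (within the shell material, 0.197 m < r < 0.574 m).
Enclosed charge is the volume from a to r: Q_enc = (4π/3)ρ(r³ − a³) = 6.63×10^-5 C.
By Gauss's law, ∮E·dA = E·4πr² = Q_enc/ε₀.
E = k|Q_enc|/r² = (8.99×10^9)(6.63×10^-5)/(0.414)² = 3.48×10^6 N/C.

E = 3.48×10^6 N/C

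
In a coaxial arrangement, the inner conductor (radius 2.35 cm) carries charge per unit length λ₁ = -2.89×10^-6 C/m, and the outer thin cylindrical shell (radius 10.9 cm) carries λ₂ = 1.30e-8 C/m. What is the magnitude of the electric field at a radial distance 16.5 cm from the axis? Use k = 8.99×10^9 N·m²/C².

Choose a coaxial cylinder of radius r = 16.5 cm (arbitrary length L) as the Gaussian surface (r > 10.9 cm, enclosing both).
λ_enc = λ₁ + λ₂ = (-2.89×10^-6) + (1.30×10^-8) = -2.877e-6 C/m.
By Gauss's law (flux through the curved wall only), E·2πrL = λ_enc L/ε₀.
E = 2k|λ_enc|/r = 2(8.99×10^9)(2.877×10^-6)/(0.165) = 3.14×10^5 N/C.

E = 3.14×10^5 N/C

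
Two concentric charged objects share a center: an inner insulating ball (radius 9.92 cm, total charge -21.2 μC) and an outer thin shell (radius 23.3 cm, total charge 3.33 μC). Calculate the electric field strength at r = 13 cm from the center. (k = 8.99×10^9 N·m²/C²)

By spherical symmetry E is radial; choose a Gaussian sphere of radius r = 13 cm (between the bodies, 9.92 cm < r < 23.3 cm).
Only the inner charge is enclosed; the outer shell contributes nothing inside itself. Q_enc = -21.2 μC = -2.12e-5 C.
Gauss's law: E·4πr² = Q_enc/ε₀.
E = k|Q_enc|/r² = (8.99×10^9)(2.12e-5)/(0.13)² = 1.13e7 N/C.

E = 1.13×10^7 N/C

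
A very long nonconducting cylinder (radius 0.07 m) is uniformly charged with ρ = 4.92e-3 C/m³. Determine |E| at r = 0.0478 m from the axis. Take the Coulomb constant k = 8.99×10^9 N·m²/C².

|E| ≈ 1.33e7 N/C

Take a coaxial cylindrical Gaussian surface of radius r = 0.0478 m and length L (r < R).
Charge inside radius r per length L is ρ·πr²·L, so λ_enc = ρπr² = 3.532×10^-5 C/m.
Gauss's law: E·2πrL = λ_enc L/ε₀.
E = 2k|λ_enc|/r = 2(8.99×10^9)(3.532e-5)/(0.0478) = 1.33×10^7 N/C.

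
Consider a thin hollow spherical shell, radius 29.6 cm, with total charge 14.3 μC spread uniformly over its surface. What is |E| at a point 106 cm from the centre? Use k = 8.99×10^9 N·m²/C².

E ≈ 1.14×10^5 N/C

Symmetry ⇒ E = E(r) r̂. Gaussian sphere of radius r = 106 cm (r > 29.6 cm).
The entire shell is enclosed: Q_enc = 1.43e-5 C.
Applying ∮E·dA = Q_enc/ε₀ with Φ = E(4πr²):
E = k|Q_enc|/r² = (8.99×10^9)(1.43×10^-5)/(1.06)² = 1.14×10^5 N/C.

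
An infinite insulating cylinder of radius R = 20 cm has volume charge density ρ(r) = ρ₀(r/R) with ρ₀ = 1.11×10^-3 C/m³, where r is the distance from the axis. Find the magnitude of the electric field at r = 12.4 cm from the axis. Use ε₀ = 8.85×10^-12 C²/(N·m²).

|E| ≈ 3.21×10^6 N/C

Choose a coaxial cylinder of radius r = 12.4 cm (arbitrary length L) as the Gaussian surface (r < R).
Integrating ρ over the cross-section to radius r: λ_enc = (2πρ₀/R) ∫₀^r r'^2 dr' = 2πρ₀ r^3/(3·R) = 2.216×10^-5 C/m.
Gauss's law: E·2πrL = λ_enc L/ε₀.
E = |λ_enc|/(2πε₀r) = (2.216×10^-5)/(2π·8.85×10^-12·0.124) = 3.21×10^6 N/C.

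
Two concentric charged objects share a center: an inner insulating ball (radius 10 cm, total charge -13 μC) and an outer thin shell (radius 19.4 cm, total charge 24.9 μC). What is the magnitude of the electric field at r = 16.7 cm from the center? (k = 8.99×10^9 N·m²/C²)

|E| ≈ 4.19×10^6 N/C

By spherical symmetry E is radial; choose a Gaussian sphere of radius r = 16.7 cm (between the bodies, 10 cm < r < 19.4 cm).
The shell at 19.4 cm lies outside the Gaussian surface, so Q_enc = -13 μC = -1.30×10^-5 C.
Since E is radial and uniform over the Gaussian sphere, Φ = E·4πr² = Q_enc/ε₀.
E = k|Q_enc|/r² = (8.99×10^9)(1.30e-5)/(0.167)² = 4.19×10^6 N/C.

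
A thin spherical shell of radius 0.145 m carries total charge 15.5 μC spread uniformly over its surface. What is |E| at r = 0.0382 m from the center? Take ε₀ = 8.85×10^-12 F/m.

Take a concentric spherical Gaussian surface of radius r = 0.0382 m (inside the shell, r < 0.145 m).
All the charge is outside the Gaussian surface: Q_enc = 0, hence E = 0 everywhere inside the shell.

E = 0 (no enclosed charge)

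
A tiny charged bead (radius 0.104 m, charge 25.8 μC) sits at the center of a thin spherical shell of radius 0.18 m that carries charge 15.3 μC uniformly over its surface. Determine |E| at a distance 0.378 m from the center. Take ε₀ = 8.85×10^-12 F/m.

2.59×10^6 N/C

Symmetry ⇒ E = E(r) r̂. Gaussian sphere of radius r = 0.378 m (r > 0.18 m, enclosing both).
Q_enc = (25.8 μC) + (15.3 μC) = 4.11×10^-5 C.
Applying ∮E·dA = Q_enc/ε₀ with Φ = E(4πr²):
E = |Q_enc|/(4πε₀r²) = (4.11×10^-5)/(4π·8.85×10^-12·(0.378)²) = 2.59×10^6 N/C.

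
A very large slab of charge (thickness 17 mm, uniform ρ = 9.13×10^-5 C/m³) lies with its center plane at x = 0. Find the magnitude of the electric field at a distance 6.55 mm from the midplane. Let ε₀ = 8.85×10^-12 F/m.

By symmetry E is perpendicular to the slab. A Gaussian pillbox from −6.55 mm to +6.55 mm (face area A) lies entirely within the slab.
Q_enc = ρ·(2x)·A and flux = 2EA, so 2EA = 2ρxA/ε₀ ⇒ E = |ρ|x/ε₀.
E = (9.13e-5)(0.00655)/(8.85×10^-12) = 6.76×10^4 N/C.

|E| ≈ 6.76×10^4 V/m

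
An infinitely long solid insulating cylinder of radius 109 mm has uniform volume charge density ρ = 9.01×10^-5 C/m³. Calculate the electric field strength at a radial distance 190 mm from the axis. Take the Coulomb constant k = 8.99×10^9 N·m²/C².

|E| ≈ 3.18×10^5 N/C

Take a coaxial cylindrical Gaussian surface of radius r = 190 mm and length L (r > 109 mm, full cross-section enclosed).
λ_enc = ρ·πR² = (9.01×10^-5)π(0.109)² = 3.363e-6 C/m.
Gauss's law: E·2πrL = λ_enc L/ε₀.
E = 2k|λ_enc|/r = 2(8.99×10^9)(3.363×10^-6)/(0.19) = 3.18×10^5 N/C.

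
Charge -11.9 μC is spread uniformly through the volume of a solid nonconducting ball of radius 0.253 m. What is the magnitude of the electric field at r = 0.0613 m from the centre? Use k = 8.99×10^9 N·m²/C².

Symmetry ⇒ E = E(r) r̂. Gaussian sphere of radius r = 0.0613 m (r < R).
Only the charge within r is enclosed: Q_enc = Q·(r/R)³ = (-11.9 μC)·(0.0613 m/0.253 m)³ = -1.693×10^-7 C.
Applying ∮E·dA = Q_enc/ε₀ with Φ = E(4πr²):
E = k|Q_enc|/r² = (8.99×10^9)(1.693×10^-7)/(0.0613)² = 4.05×10^5 N/C.

E ≈ 4.05×10^5 V/m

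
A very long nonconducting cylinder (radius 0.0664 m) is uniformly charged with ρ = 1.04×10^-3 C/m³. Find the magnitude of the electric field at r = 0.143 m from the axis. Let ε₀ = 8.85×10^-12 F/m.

|E| ≈ 1.81×10^6 V/m

By cylindrical symmetry E is radial; use a coaxial Gaussian cylinder of radius 0.143 m and length L (r > 0.0664 m, full cross-section enclosed).
λ_enc = ρ·πR² = (1.04×10^-3)π(0.0664)² = 1.441×10^-5 C/m.
By Gauss's law (flux through the curved wall only), E·2πrL = λ_enc L/ε₀.
E = |λ_enc|/(2πε₀r) = (1.441×10^-5)/(2π·8.85×10^-12·0.143) = 1.81×10^6 N/C.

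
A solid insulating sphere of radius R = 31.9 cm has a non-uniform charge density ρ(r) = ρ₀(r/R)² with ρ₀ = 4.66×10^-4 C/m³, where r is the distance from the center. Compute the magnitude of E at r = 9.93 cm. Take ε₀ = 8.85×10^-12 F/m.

By spherical symmetry E is radial; choose a Gaussian sphere of radius r = 9.93 cm (r < R).
Integrate the density: Q_enc = 4π ∫₀^r ρ₀(r'/R)^2 r'² dr' = 4πρ₀ r^5/(5·R²) = 1.111e-7 C.
By Gauss's law, ∮E·dA = E·4πr² = Q_enc/ε₀.
E = |Q_enc|/(4πε₀r²) = (1.111e-7)/(4π·8.85×10^-12·(0.0993)²) = 1.01×10^5 N/C.

E = 1.01×10^5 N/C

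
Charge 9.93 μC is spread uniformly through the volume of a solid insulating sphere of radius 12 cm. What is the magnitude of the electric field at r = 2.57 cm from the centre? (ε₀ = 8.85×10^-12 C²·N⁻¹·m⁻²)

Symmetry ⇒ E = E(r) r̂. Gaussian sphere of radius r = 2.57 cm (r < R).
Only the charge within r is enclosed: Q_enc = Q·(r/R)³ = (9.93 μC)·(2.57 cm/12 cm)³ = 9.754×10^-8 C.
Gauss's law: E·4πr² = Q_enc/ε₀.
E = |Q_enc|/(4πε₀r²) = (9.754×10^-8)/(4π·8.85×10^-12·(0.0257)²) = 1.33×10^6 N/C.

1.33e6 V/m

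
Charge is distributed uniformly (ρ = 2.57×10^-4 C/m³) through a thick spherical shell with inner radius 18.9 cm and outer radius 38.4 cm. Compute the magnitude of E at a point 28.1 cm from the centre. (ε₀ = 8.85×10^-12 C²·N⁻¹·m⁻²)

Use a concentric Gaussian sphere at r = 28.1 cm (within the shell material, 18.9 cm < r < 38.4 cm).
Enclosed charge is the volume from a to r: Q_enc = (4π/3)ρ(r³ − a³) = 1.662×10^-5 C.
Applying ∮E·dA = Q_enc/ε₀ with Φ = E(4πr²):
E = |Q_enc|/(4πε₀r²) = (1.662×10^-5)/(4π·8.85×10^-12·(0.281)²) = 1.89e6 N/C.

|E| = 1.89×10^6 N/C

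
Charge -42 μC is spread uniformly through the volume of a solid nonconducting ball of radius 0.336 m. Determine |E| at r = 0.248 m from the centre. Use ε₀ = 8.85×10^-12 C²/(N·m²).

Use a concentric Gaussian sphere at r = 0.248 m (r < R).
Only the charge within r is enclosed: Q_enc = Q·(r/R)³ = (-42 μC)·(0.248 m/0.336 m)³ = -1.689e-5 C.
By Gauss's law, ∮E·dA = E·4πr² = Q_enc/ε₀.
E = |Q_enc|/(4πε₀r²) = (1.689×10^-5)/(4π·8.85×10^-12·(0.248)²) = 2.47e6 N/C.

E = 2.47×10^6 V/m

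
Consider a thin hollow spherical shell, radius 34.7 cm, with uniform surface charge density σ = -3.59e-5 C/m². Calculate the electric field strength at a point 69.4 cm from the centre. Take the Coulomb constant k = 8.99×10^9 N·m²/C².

By spherical symmetry E is radial; choose a Gaussian sphere of radius r = 69.4 cm (r > 34.7 cm).
The entire shell is enclosed: Q_enc = σ·4πR² = (-3.59×10^-5)·4π·(0.347)² = -5.432×10^-5 C.
Applying ∮E·dA = Q_enc/ε₀ with Φ = E(4πr²):
E = k|Q_enc|/r² = (8.99×10^9)(5.432×10^-5)/(0.694)² = 1.01×10^6 N/C.

|E| ≈ 1.01e6 N/C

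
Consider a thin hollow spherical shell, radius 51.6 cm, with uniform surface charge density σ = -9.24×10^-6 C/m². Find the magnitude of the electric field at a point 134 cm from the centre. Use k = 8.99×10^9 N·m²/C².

By spherical symmetry E is radial; choose a Gaussian sphere of radius r = 134 cm (r > 51.6 cm).
The entire shell is enclosed: Q_enc = σ·4πR² = (-9.24e-6)·4π·(0.516)² = -3.092×10^-5 C.
By Gauss's law, ∮E·dA = E·4πr² = Q_enc/ε₀.
E = k|Q_enc|/r² = (8.99×10^9)(3.092×10^-5)/(1.34)² = 1.55×10^5 N/C.

|E| ≈ 1.55e5 N/C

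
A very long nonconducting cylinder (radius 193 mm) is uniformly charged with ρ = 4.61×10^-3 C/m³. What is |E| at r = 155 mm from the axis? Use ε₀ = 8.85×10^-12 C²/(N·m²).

Coaxial Gaussian cylinder, radius r = 155 mm, length L (r < R).
Enclosed charge per unit length: λ_enc = ρ·πr² = (4.61×10^-3)π(0.155)² = 3.479×10^-4 C/m.
Since E is radial and uniform over the curved surface, Φ = E·2πrL = Q_enc/ε₀ = λ_enc L/ε₀.
E = |λ_enc|/(2πε₀r) = (3.479×10^-4)/(2π·8.85×10^-12·0.155) = 4.04×10^7 N/C.

E ≈ 4.04×10^7 V/m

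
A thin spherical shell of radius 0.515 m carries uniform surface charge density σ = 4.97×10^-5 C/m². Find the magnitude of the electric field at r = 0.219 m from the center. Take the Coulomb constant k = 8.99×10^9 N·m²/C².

E = 0 (no enclosed charge)

Symmetry ⇒ E = E(r) r̂. Gaussian sphere of radius r = 0.219 m (inside the shell, r < 0.515 m).
No charge lies within this surface, so Q_enc = 0 and Gauss's law gives E·4πr² = 0 ⇒ E = 0.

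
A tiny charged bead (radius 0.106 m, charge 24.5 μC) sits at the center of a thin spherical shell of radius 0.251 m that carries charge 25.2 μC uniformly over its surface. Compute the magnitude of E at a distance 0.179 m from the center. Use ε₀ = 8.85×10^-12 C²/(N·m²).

E ≈ 6.88×10^6 N/C

Use a concentric Gaussian sphere at r = 0.179 m (between the bodies, 0.106 m < r < 0.251 m).
Only the inner charge is enclosed; the outer shell contributes nothing inside itself. Q_enc = 24.5 μC = 2.45×10^-5 C.
Gauss's law: E·4πr² = Q_enc/ε₀.
E = |Q_enc|/(4πε₀r²) = (2.45×10^-5)/(4π·8.85×10^-12·(0.179)²) = 6.88×10^6 N/C.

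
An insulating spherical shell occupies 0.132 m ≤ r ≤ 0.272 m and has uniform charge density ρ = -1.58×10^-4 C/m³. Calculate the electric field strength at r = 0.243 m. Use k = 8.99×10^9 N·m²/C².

Symmetry ⇒ E = E(r) r̂. Gaussian sphere of radius r = 0.243 m (within the shell material, 0.132 m < r < 0.272 m).
Only the shell between 0.132 m and r is enclosed: Q_enc = ρ·(4π/3)(r³ − a³) = (-1.58×10^-4)·(4π/3)·((0.243)³ − (0.132)³) = -7.974e-6 C.
Applying ∮E·dA = Q_enc/ε₀ with Φ = E(4πr²):
E = k|Q_enc|/r² = (8.99×10^9)(7.974×10^-6)/(0.243)² = 1.21×10^6 N/C.

E ≈ 1.21×10^6 N/C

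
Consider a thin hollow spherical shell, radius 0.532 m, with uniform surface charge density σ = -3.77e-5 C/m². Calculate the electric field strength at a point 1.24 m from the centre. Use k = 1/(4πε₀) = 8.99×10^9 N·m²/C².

E ≈ 7.84×10^5 V/m

By spherical symmetry E is radial; choose a Gaussian sphere of radius r = 1.24 m (r > 0.532 m).
The entire shell is enclosed: Q_enc = σ·4πR² = (-3.77e-5)·4π·(0.532)² = -1.341e-4 C.
Applying ∮E·dA = Q_enc/ε₀ with Φ = E(4πr²):
E = k|Q_enc|/r² = (8.99×10^9)(1.341×10^-4)/(1.24)² = 7.84×10^5 N/C.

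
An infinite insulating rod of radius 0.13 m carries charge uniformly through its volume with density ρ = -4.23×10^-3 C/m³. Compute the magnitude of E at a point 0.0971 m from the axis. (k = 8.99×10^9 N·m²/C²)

2.32e7 N/C

Choose a coaxial cylinder of radius r = 0.0971 m (arbitrary length L) as the Gaussian surface (r < R).
Charge inside radius r per length L is ρ·πr²·L, so λ_enc = ρπr² = -1.253e-4 C/m.
Gauss's law: E·2πrL = λ_enc L/ε₀.
E = 2k|λ_enc|/r = 2(8.99×10^9)(1.253×10^-4)/(0.0971) = 2.32e7 N/C.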